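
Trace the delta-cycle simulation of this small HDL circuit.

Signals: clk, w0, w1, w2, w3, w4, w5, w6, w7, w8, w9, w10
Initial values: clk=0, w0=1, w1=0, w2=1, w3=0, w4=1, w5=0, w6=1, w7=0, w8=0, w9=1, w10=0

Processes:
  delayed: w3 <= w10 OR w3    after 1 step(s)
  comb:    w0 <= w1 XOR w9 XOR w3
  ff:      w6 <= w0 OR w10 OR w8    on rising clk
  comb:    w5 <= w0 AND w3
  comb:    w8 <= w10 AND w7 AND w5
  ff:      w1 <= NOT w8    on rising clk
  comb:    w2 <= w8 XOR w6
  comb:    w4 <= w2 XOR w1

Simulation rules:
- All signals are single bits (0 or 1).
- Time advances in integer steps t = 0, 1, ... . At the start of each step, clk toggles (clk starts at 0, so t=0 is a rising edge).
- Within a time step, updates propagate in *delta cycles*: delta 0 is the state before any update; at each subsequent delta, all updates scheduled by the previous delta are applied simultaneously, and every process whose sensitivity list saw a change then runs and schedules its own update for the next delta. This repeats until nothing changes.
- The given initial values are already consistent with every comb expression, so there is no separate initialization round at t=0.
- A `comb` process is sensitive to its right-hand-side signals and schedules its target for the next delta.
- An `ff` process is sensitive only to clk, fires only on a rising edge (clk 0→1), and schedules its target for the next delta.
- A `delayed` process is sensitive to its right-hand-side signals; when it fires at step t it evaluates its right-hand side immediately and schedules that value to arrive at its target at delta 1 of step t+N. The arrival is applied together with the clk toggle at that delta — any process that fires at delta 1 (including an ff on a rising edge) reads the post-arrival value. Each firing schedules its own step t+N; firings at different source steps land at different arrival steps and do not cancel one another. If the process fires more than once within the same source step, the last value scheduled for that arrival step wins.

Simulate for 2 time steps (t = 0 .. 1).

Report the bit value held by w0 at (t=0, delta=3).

0

[bits: w7,w1,w5,w8,w10,w9,w0,clk,w4,w2,w6,w3]
t=0: Δ0=000001101110 Δ1=000001111110 Δ2=010001111110 Δ3=010001010110 | 3Δ
t=1: Δ0=010001010110 Δ1=010001000110 | 1Δ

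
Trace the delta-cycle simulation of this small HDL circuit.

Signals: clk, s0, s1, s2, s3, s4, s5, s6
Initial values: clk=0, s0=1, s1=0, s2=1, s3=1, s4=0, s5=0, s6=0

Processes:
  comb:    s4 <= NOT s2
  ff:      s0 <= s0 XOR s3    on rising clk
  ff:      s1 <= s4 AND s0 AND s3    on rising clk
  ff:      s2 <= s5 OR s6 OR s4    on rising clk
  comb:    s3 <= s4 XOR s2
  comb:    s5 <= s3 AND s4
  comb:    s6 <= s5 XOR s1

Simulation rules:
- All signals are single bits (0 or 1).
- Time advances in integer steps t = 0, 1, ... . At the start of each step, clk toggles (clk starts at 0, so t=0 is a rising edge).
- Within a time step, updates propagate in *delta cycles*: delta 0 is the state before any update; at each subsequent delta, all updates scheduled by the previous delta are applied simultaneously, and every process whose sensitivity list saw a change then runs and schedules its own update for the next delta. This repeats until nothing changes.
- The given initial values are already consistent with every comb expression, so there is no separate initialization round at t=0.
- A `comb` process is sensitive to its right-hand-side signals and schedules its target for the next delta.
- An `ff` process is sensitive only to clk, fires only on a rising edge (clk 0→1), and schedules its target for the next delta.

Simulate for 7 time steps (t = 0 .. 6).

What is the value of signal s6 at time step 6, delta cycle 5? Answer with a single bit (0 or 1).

0

t=0 Δ0: s4=0 s5=0 s1=0 s6=0 s3=1 clk=0 s2=1 s0=1
  Δ1: clk:0→1
  Δ2: s2:1→0, s0:1→0
  Δ3: s4:0→1, s3:1→0
  Δ4: s3:0→1
  Δ5: s5:0→1
  Δ6: s6:0→1
  (6Δ to stable)
t=1 Δ0: s4=1 s5=1 s1=0 s6=1 s3=1 clk=1 s2=0 s0=0
  Δ1: clk:1→0
  (1Δ to stable)
t=2 Δ0: s4=1 s5=1 s1=0 s6=1 s3=1 clk=0 s2=0 s0=0
  Δ1: clk:0→1
  Δ2: s2:0→1, s0:0→1
  Δ3: s4:1→0, s3:1→0
  Δ4: s5:1→0, s3:0→1
  Δ5: s6:1→0
  (5Δ to stable)
t=3 Δ0: s4=0 s5=0 s1=0 s6=0 s3=1 clk=1 s2=1 s0=1
  Δ1: clk:1→0
  (1Δ to stable)
t=4 Δ0: s4=0 s5=0 s1=0 s6=0 s3=1 clk=0 s2=1 s0=1
  Δ1: clk:0→1
  Δ2: s2:1→0, s0:1→0
  Δ3: s4:0→1, s3:1→0
  Δ4: s3:0→1
  Δ5: s5:0→1
  Δ6: s6:0→1
  (6Δ to stable)
t=5 Δ0: s4=1 s5=1 s1=0 s6=1 s3=1 clk=1 s2=0 s0=0
  Δ1: clk:1→0
  (1Δ to stable)
t=6 Δ0: s4=1 s5=1 s1=0 s6=1 s3=1 clk=0 s2=0 s0=0
  Δ1: clk:0→1
  Δ2: s2:0→1, s0:0→1
  Δ3: s4:1→0, s3:1→0
  Δ4: s5:1→0, s3:0→1
  Δ5: s6:1→0
  (5Δ to stable)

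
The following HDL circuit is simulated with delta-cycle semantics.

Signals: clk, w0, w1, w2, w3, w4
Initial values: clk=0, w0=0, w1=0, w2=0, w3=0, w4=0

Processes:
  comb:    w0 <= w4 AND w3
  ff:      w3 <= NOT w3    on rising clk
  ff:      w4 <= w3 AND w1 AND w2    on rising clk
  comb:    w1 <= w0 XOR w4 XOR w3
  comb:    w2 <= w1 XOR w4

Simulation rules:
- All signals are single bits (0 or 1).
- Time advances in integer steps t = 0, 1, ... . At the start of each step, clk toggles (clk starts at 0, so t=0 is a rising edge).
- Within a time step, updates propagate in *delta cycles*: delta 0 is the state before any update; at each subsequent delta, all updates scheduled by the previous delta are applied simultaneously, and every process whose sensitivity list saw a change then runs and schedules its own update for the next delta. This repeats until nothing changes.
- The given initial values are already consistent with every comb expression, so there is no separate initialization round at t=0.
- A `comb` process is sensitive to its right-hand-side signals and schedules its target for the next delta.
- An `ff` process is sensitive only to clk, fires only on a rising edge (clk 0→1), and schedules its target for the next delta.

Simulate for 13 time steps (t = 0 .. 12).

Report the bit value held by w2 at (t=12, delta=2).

t0.Δ0 w4=0 w1=0 clk=0 w2=0 w0=0 w3=0
t0.Δ1 w4=0 w1=0 clk=1 w2=0 w0=0 w3=0
t0.Δ2 w4=0 w1=0 clk=1 w2=0 w0=0 w3=1
t0.Δ3 w4=0 w1=1 clk=1 w2=0 w0=0 w3=1
t0.Δ4 w4=0 w1=1 clk=1 w2=1 w0=0 w3=1
t1.Δ0 w4=0 w1=1 clk=1 w2=1 w0=0 w3=1
t1.Δ1 w4=0 w1=1 clk=0 w2=1 w0=0 w3=1
t2.Δ0 w4=0 w1=1 clk=0 w2=1 w0=0 w3=1
t2.Δ1 w4=0 w1=1 clk=1 w2=1 w0=0 w3=1
t2.Δ2 w4=1 w1=1 clk=1 w2=1 w0=0 w3=0
t2.Δ3 w4=1 w1=1 clk=1 w2=0 w0=0 w3=0
t3.Δ0 w4=1 w1=1 clk=1 w2=0 w0=0 w3=0
t3.Δ1 w4=1 w1=1 clk=0 w2=0 w0=0 w3=0
t4.Δ0 w4=1 w1=1 clk=0 w2=0 w0=0 w3=0
t4.Δ1 w4=1 w1=1 clk=1 w2=0 w0=0 w3=0
t4.Δ2 w4=0 w1=1 clk=1 w2=0 w0=0 w3=1
t4.Δ3 w4=0 w1=1 clk=1 w2=1 w0=0 w3=1
t5.Δ0 w4=0 w1=1 clk=1 w2=1 w0=0 w3=1
t5.Δ1 w4=0 w1=1 clk=0 w2=1 w0=0 w3=1
t6.Δ0 w4=0 w1=1 clk=0 w2=1 w0=0 w3=1
t6.Δ1 w4=0 w1=1 clk=1 w2=1 w0=0 w3=1
t6.Δ2 w4=1 w1=1 clk=1 w2=1 w0=0 w3=0
t6.Δ3 w4=1 w1=1 clk=1 w2=0 w0=0 w3=0
t7.Δ0 w4=1 w1=1 clk=1 w2=0 w0=0 w3=0
t7.Δ1 w4=1 w1=1 clk=0 w2=0 w0=0 w3=0
t8.Δ0 w4=1 w1=1 clk=0 w2=0 w0=0 w3=0
t8.Δ1 w4=1 w1=1 clk=1 w2=0 w0=0 w3=0
t8.Δ2 w4=0 w1=1 clk=1 w2=0 w0=0 w3=1
t8.Δ3 w4=0 w1=1 clk=1 w2=1 w0=0 w3=1
t9.Δ0 w4=0 w1=1 clk=1 w2=1 w0=0 w3=1
t9.Δ1 w4=0 w1=1 clk=0 w2=1 w0=0 w3=1
t10.Δ0 w4=0 w1=1 clk=0 w2=1 w0=0 w3=1
t10.Δ1 w4=0 w1=1 clk=1 w2=1 w0=0 w3=1
t10.Δ2 w4=1 w1=1 clk=1 w2=1 w0=0 w3=0
t10.Δ3 w4=1 w1=1 clk=1 w2=0 w0=0 w3=0
t11.Δ0 w4=1 w1=1 clk=1 w2=0 w0=0 w3=0
t11.Δ1 w4=1 w1=1 clk=0 w2=0 w0=0 w3=0
t12.Δ0 w4=1 w1=1 clk=0 w2=0 w0=0 w3=0
t12.Δ1 w4=1 w1=1 clk=1 w2=0 w0=0 w3=0
t12.Δ2 w4=0 w1=1 clk=1 w2=0 w0=0 w3=1
t12.Δ3 w4=0 w1=1 clk=1 w2=1 w0=0 w3=1

0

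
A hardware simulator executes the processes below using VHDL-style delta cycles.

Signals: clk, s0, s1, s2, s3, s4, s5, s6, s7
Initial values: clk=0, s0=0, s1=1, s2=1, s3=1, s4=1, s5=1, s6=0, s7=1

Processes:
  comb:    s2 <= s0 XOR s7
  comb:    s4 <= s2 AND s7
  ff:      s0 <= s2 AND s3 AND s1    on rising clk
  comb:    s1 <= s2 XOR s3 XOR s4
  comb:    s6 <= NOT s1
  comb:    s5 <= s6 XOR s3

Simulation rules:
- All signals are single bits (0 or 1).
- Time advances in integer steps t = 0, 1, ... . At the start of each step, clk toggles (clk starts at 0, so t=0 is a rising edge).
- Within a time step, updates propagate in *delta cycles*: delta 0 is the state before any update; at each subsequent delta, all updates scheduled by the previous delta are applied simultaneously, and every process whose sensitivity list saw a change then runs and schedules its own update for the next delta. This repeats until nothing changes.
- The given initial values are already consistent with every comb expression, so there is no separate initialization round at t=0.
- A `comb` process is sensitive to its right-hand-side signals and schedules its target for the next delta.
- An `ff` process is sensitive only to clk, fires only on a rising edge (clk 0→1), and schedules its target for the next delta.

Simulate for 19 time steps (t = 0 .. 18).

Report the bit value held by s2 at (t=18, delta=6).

[bits: s7,s6,s2,clk,s1,s3,s0,s5,s4]
t=0: Δ0=101011011 Δ1=101111011 Δ2=101111111 Δ3=100111111 Δ4=100101110 Δ5=110111110 Δ6=100111100 Δ7=100111110 | 7Δ
t=1: Δ0=100111110 Δ1=100011110 | 1Δ
t=2: Δ0=100011110 Δ1=100111110 Δ2=100111010 Δ3=101111010 Δ4=101101011 Δ5=111111011 Δ6=101111001 Δ7=101111011 | 7Δ
t=3: Δ0=101111011 Δ1=101011011 | 1Δ
t=4: Δ0=101011011 Δ1=101111011 Δ2=101111111 Δ3=100111111 Δ4=100101110 Δ5=110111110 Δ6=100111100 Δ7=100111110 | 7Δ
t=5: Δ0=100111110 Δ1=100011110 | 1Δ
t=6: Δ0=100011110 Δ1=100111110 Δ2=100111010 Δ3=101111010 Δ4=101101011 Δ5=111111011 Δ6=101111001 Δ7=101111011 | 7Δ
t=7: Δ0=101111011 Δ1=101011011 | 1Δ
t=8: Δ0=101011011 Δ1=101111011 Δ2=101111111 Δ3=100111111 Δ4=100101110 Δ5=110111110 Δ6=100111100 Δ7=100111110 | 7Δ
t=9: Δ0=100111110 Δ1=100011110 | 1Δ
t=10: Δ0=100011110 Δ1=100111110 Δ2=100111010 Δ3=101111010 Δ4=101101011 Δ5=111111011 Δ6=101111001 Δ7=101111011 | 7Δ
t=11: Δ0=101111011 Δ1=101011011 | 1Δ
t=12: Δ0=101011011 Δ1=101111011 Δ2=101111111 Δ3=100111111 Δ4=100101110 Δ5=110111110 Δ6=100111100 Δ7=100111110 | 7Δ
t=13: Δ0=100111110 Δ1=100011110 | 1Δ
t=14: Δ0=100011110 Δ1=100111110 Δ2=100111010 Δ3=101111010 Δ4=101101011 Δ5=111111011 Δ6=101111001 Δ7=101111011 | 7Δ
t=15: Δ0=101111011 Δ1=101011011 | 1Δ
t=16: Δ0=101011011 Δ1=101111011 Δ2=101111111 Δ3=100111111 Δ4=100101110 Δ5=110111110 Δ6=100111100 Δ7=100111110 | 7Δ
t=17: Δ0=100111110 Δ1=100011110 | 1Δ
t=18: Δ0=100011110 Δ1=100111110 Δ2=100111010 Δ3=101111010 Δ4=101101011 Δ5=111111011 Δ6=101111001 Δ7=101111011 | 7Δ

1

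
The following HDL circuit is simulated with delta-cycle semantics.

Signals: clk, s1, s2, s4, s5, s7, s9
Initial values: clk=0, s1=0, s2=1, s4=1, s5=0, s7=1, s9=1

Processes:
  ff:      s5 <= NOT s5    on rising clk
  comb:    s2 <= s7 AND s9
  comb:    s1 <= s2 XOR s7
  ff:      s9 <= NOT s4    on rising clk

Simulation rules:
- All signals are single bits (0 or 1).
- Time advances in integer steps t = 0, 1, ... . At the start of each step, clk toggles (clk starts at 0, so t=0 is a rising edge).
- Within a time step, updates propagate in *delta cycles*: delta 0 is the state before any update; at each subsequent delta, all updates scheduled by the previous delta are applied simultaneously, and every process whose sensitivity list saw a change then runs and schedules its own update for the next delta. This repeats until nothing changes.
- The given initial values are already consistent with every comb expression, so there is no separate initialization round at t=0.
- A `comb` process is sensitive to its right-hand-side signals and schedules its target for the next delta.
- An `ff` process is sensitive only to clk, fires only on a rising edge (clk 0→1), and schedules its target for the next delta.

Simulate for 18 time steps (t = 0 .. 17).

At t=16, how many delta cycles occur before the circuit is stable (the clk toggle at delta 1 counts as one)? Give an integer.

2

t0.Δ0 s2=1 clk=0 s7=1 s9=1 s4=1 s1=0 s5=0
t0.Δ1 s2=1 clk=1 s7=1 s9=1 s4=1 s1=0 s5=0
t0.Δ2 s2=1 clk=1 s7=1 s9=0 s4=1 s1=0 s5=1
t0.Δ3 s2=0 clk=1 s7=1 s9=0 s4=1 s1=0 s5=1
t0.Δ4 s2=0 clk=1 s7=1 s9=0 s4=1 s1=1 s5=1
t1.Δ0 s2=0 clk=1 s7=1 s9=0 s4=1 s1=1 s5=1
t1.Δ1 s2=0 clk=0 s7=1 s9=0 s4=1 s1=1 s5=1
t2.Δ0 s2=0 clk=0 s7=1 s9=0 s4=1 s1=1 s5=1
t2.Δ1 s2=0 clk=1 s7=1 s9=0 s4=1 s1=1 s5=1
t2.Δ2 s2=0 clk=1 s7=1 s9=0 s4=1 s1=1 s5=0
t3.Δ0 s2=0 clk=1 s7=1 s9=0 s4=1 s1=1 s5=0
t3.Δ1 s2=0 clk=0 s7=1 s9=0 s4=1 s1=1 s5=0
t4.Δ0 s2=0 clk=0 s7=1 s9=0 s4=1 s1=1 s5=0
t4.Δ1 s2=0 clk=1 s7=1 s9=0 s4=1 s1=1 s5=0
t4.Δ2 s2=0 clk=1 s7=1 s9=0 s4=1 s1=1 s5=1
t5.Δ0 s2=0 clk=1 s7=1 s9=0 s4=1 s1=1 s5=1
t5.Δ1 s2=0 clk=0 s7=1 s9=0 s4=1 s1=1 s5=1
t6.Δ0 s2=0 clk=0 s7=1 s9=0 s4=1 s1=1 s5=1
t6.Δ1 s2=0 clk=1 s7=1 s9=0 s4=1 s1=1 s5=1
t6.Δ2 s2=0 clk=1 s7=1 s9=0 s4=1 s1=1 s5=0
t7.Δ0 s2=0 clk=1 s7=1 s9=0 s4=1 s1=1 s5=0
t7.Δ1 s2=0 clk=0 s7=1 s9=0 s4=1 s1=1 s5=0
t8.Δ0 s2=0 clk=0 s7=1 s9=0 s4=1 s1=1 s5=0
t8.Δ1 s2=0 clk=1 s7=1 s9=0 s4=1 s1=1 s5=0
t8.Δ2 s2=0 clk=1 s7=1 s9=0 s4=1 s1=1 s5=1
t9.Δ0 s2=0 clk=1 s7=1 s9=0 s4=1 s1=1 s5=1
t9.Δ1 s2=0 clk=0 s7=1 s9=0 s4=1 s1=1 s5=1
t10.Δ0 s2=0 clk=0 s7=1 s9=0 s4=1 s1=1 s5=1
t10.Δ1 s2=0 clk=1 s7=1 s9=0 s4=1 s1=1 s5=1
t10.Δ2 s2=0 clk=1 s7=1 s9=0 s4=1 s1=1 s5=0
t11.Δ0 s2=0 clk=1 s7=1 s9=0 s4=1 s1=1 s5=0
t11.Δ1 s2=0 clk=0 s7=1 s9=0 s4=1 s1=1 s5=0
t12.Δ0 s2=0 clk=0 s7=1 s9=0 s4=1 s1=1 s5=0
t12.Δ1 s2=0 clk=1 s7=1 s9=0 s4=1 s1=1 s5=0
t12.Δ2 s2=0 clk=1 s7=1 s9=0 s4=1 s1=1 s5=1
t13.Δ0 s2=0 clk=1 s7=1 s9=0 s4=1 s1=1 s5=1
t13.Δ1 s2=0 clk=0 s7=1 s9=0 s4=1 s1=1 s5=1
t14.Δ0 s2=0 clk=0 s7=1 s9=0 s4=1 s1=1 s5=1
t14.Δ1 s2=0 clk=1 s7=1 s9=0 s4=1 s1=1 s5=1
t14.Δ2 s2=0 clk=1 s7=1 s9=0 s4=1 s1=1 s5=0
t15.Δ0 s2=0 clk=1 s7=1 s9=0 s4=1 s1=1 s5=0
t15.Δ1 s2=0 clk=0 s7=1 s9=0 s4=1 s1=1 s5=0
t16.Δ0 s2=0 clk=0 s7=1 s9=0 s4=1 s1=1 s5=0
t16.Δ1 s2=0 clk=1 s7=1 s9=0 s4=1 s1=1 s5=0
t16.Δ2 s2=0 clk=1 s7=1 s9=0 s4=1 s1=1 s5=1
t17.Δ0 s2=0 clk=1 s7=1 s9=0 s4=1 s1=1 s5=1
t17.Δ1 s2=0 clk=0 s7=1 s9=0 s4=1 s1=1 s5=1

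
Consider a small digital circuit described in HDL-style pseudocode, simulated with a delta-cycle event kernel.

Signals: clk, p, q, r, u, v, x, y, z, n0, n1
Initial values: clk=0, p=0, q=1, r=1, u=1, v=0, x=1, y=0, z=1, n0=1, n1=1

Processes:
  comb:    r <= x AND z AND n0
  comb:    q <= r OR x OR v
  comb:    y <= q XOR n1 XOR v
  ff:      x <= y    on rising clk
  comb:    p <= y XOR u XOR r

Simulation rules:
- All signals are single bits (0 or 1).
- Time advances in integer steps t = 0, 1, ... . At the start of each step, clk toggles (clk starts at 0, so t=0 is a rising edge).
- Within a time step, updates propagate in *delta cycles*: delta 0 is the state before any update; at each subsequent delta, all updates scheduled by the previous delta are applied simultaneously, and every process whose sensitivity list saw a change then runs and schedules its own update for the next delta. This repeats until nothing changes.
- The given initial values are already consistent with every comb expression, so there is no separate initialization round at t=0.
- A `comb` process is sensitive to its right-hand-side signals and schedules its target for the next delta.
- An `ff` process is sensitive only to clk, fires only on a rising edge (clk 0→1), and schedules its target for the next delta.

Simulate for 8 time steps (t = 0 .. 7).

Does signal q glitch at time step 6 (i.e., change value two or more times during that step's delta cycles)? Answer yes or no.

t=0 Δ0: u=1 q=1 x=1 n0=1 y=0 z=1 r=1 n1=1 clk=0 p=0 v=0
  Δ1: clk:0→1
  Δ2: x:1→0
  Δ3: r:1→0
  Δ4: q:1→0, p:0→1
  Δ5: y:0→1
  Δ6: p:1→0
  (6Δ to stable)
t=1 Δ0: u=1 q=0 x=0 n0=1 y=1 z=1 r=0 n1=1 clk=1 p=0 v=0
  Δ1: clk:1→0
  (1Δ to stable)
t=2 Δ0: u=1 q=0 x=0 n0=1 y=1 z=1 r=0 n1=1 clk=0 p=0 v=0
  Δ1: clk:0→1
  Δ2: x:0→1
  Δ3: q:0→1, r:0→1
  Δ4: y:1→0, p:0→1
  Δ5: p:1→0
  (5Δ to stable)
t=3 Δ0: u=1 q=1 x=1 n0=1 y=0 z=1 r=1 n1=1 clk=1 p=0 v=0
  Δ1: clk:1→0
  (1Δ to stable)
t=4 Δ0: u=1 q=1 x=1 n0=1 y=0 z=1 r=1 n1=1 clk=0 p=0 v=0
  Δ1: clk:0→1
  Δ2: x:1→0
  Δ3: r:1→0
  Δ4: q:1→0, p:0→1
  Δ5: y:0→1
  Δ6: p:1→0
  (6Δ to stable)
t=5 Δ0: u=1 q=0 x=0 n0=1 y=1 z=1 r=0 n1=1 clk=1 p=0 v=0
  Δ1: clk:1→0
  (1Δ to stable)
t=6 Δ0: u=1 q=0 x=0 n0=1 y=1 z=1 r=0 n1=1 clk=0 p=0 v=0
  Δ1: clk:0→1
  Δ2: x:0→1
  Δ3: q:0→1, r:0→1
  Δ4: y:1→0, p:0→1
  Δ5: p:1→0
  (5Δ to stable)
t=7 Δ0: u=1 q=1 x=1 n0=1 y=0 z=1 r=1 n1=1 clk=1 p=0 v=0
  Δ1: clk:1→0
  (1Δ to stable)

no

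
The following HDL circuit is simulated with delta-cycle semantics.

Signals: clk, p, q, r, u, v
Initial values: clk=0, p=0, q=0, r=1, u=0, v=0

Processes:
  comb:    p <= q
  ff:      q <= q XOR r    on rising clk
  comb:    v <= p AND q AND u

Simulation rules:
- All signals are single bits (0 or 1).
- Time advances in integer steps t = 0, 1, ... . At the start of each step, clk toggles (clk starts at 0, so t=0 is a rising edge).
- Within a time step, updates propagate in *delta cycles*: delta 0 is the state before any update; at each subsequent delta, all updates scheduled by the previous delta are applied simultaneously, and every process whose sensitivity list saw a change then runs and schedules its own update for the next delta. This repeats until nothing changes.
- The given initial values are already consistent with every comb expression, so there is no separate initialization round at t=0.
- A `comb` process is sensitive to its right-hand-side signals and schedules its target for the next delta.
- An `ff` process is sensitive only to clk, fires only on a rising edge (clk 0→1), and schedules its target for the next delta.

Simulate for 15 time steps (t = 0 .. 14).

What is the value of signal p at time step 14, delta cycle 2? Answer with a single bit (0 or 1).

1

t0.Δ0 p=0 v=0 u=0 r=1 q=0 clk=0
t0.Δ1 p=0 v=0 u=0 r=1 q=0 clk=1
t0.Δ2 p=0 v=0 u=0 r=1 q=1 clk=1
t0.Δ3 p=1 v=0 u=0 r=1 q=1 clk=1
t1.Δ0 p=1 v=0 u=0 r=1 q=1 clk=1
t1.Δ1 p=1 v=0 u=0 r=1 q=1 clk=0
t2.Δ0 p=1 v=0 u=0 r=1 q=1 clk=0
t2.Δ1 p=1 v=0 u=0 r=1 q=1 clk=1
t2.Δ2 p=1 v=0 u=0 r=1 q=0 clk=1
t2.Δ3 p=0 v=0 u=0 r=1 q=0 clk=1
t3.Δ0 p=0 v=0 u=0 r=1 q=0 clk=1
t3.Δ1 p=0 v=0 u=0 r=1 q=0 clk=0
t4.Δ0 p=0 v=0 u=0 r=1 q=0 clk=0
t4.Δ1 p=0 v=0 u=0 r=1 q=0 clk=1
t4.Δ2 p=0 v=0 u=0 r=1 q=1 clk=1
t4.Δ3 p=1 v=0 u=0 r=1 q=1 clk=1
t5.Δ0 p=1 v=0 u=0 r=1 q=1 clk=1
t5.Δ1 p=1 v=0 u=0 r=1 q=1 clk=0
t6.Δ0 p=1 v=0 u=0 r=1 q=1 clk=0
t6.Δ1 p=1 v=0 u=0 r=1 q=1 clk=1
t6.Δ2 p=1 v=0 u=0 r=1 q=0 clk=1
t6.Δ3 p=0 v=0 u=0 r=1 q=0 clk=1
t7.Δ0 p=0 v=0 u=0 r=1 q=0 clk=1
t7.Δ1 p=0 v=0 u=0 r=1 q=0 clk=0
t8.Δ0 p=0 v=0 u=0 r=1 q=0 clk=0
t8.Δ1 p=0 v=0 u=0 r=1 q=0 clk=1
t8.Δ2 p=0 v=0 u=0 r=1 q=1 clk=1
t8.Δ3 p=1 v=0 u=0 r=1 q=1 clk=1
t9.Δ0 p=1 v=0 u=0 r=1 q=1 clk=1
t9.Δ1 p=1 v=0 u=0 r=1 q=1 clk=0
t10.Δ0 p=1 v=0 u=0 r=1 q=1 clk=0
t10.Δ1 p=1 v=0 u=0 r=1 q=1 clk=1
t10.Δ2 p=1 v=0 u=0 r=1 q=0 clk=1
t10.Δ3 p=0 v=0 u=0 r=1 q=0 clk=1
t11.Δ0 p=0 v=0 u=0 r=1 q=0 clk=1
t11.Δ1 p=0 v=0 u=0 r=1 q=0 clk=0
t12.Δ0 p=0 v=0 u=0 r=1 q=0 clk=0
t12.Δ1 p=0 v=0 u=0 r=1 q=0 clk=1
t12.Δ2 p=0 v=0 u=0 r=1 q=1 clk=1
t12.Δ3 p=1 v=0 u=0 r=1 q=1 clk=1
t13.Δ0 p=1 v=0 u=0 r=1 q=1 clk=1
t13.Δ1 p=1 v=0 u=0 r=1 q=1 clk=0
t14.Δ0 p=1 v=0 u=0 r=1 q=1 clk=0
t14.Δ1 p=1 v=0 u=0 r=1 q=1 clk=1
t14.Δ2 p=1 v=0 u=0 r=1 q=0 clk=1
t14.Δ3 p=0 v=0 u=0 r=1 q=0 clk=1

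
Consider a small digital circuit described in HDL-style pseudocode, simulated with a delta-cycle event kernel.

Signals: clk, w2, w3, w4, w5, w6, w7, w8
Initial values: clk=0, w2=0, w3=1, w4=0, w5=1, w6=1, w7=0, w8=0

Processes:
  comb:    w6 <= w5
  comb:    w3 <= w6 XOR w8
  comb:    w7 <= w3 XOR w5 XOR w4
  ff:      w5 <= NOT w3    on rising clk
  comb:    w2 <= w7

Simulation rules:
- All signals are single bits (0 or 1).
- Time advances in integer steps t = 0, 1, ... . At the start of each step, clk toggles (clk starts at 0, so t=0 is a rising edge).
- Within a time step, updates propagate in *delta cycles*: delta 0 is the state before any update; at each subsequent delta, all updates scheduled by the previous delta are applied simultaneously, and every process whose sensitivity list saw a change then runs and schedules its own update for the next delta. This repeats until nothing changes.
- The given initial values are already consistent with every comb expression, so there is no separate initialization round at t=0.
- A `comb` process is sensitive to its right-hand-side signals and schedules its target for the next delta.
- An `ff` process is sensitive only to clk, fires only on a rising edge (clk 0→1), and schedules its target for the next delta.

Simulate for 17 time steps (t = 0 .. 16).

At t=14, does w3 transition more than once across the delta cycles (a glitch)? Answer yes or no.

t=0 Δ0: w4=0 w6=1 w2=0 w5=1 w3=1 clk=0 w8=0 w7=0
  Δ1: clk:0→1
  Δ2: w5:1→0
  Δ3: w6:1→0, w7:0→1
  Δ4: w2:0→1, w3:1→0
  Δ5: w7:1→0
  Δ6: w2:1→0
  (6Δ to stable)
t=1 Δ0: w4=0 w6=0 w2=0 w5=0 w3=0 clk=1 w8=0 w7=0
  Δ1: clk:1→0
  (1Δ to stable)
t=2 Δ0: w4=0 w6=0 w2=0 w5=0 w3=0 clk=0 w8=0 w7=0
  Δ1: clk:0→1
  Δ2: w5:0→1
  Δ3: w6:0→1, w7:0→1
  Δ4: w2:0→1, w3:0→1
  Δ5: w7:1→0
  Δ6: w2:1→0
  (6Δ to stable)
t=3 Δ0: w4=0 w6=1 w2=0 w5=1 w3=1 clk=1 w8=0 w7=0
  Δ1: clk:1→0
  (1Δ to stable)
t=4 Δ0: w4=0 w6=1 w2=0 w5=1 w3=1 clk=0 w8=0 w7=0
  Δ1: clk:0→1
  Δ2: w5:1→0
  Δ3: w6:1→0, w7:0→1
  Δ4: w2:0→1, w3:1→0
  Δ5: w7:1→0
  Δ6: w2:1→0
  (6Δ to stable)
t=5 Δ0: w4=0 w6=0 w2=0 w5=0 w3=0 clk=1 w8=0 w7=0
  Δ1: clk:1→0
  (1Δ to stable)
t=6 Δ0: w4=0 w6=0 w2=0 w5=0 w3=0 clk=0 w8=0 w7=0
  Δ1: clk:0→1
  Δ2: w5:0→1
  Δ3: w6:0→1, w7:0→1
  Δ4: w2:0→1, w3:0→1
  Δ5: w7:1→0
  Δ6: w2:1→0
  (6Δ to stable)
t=7 Δ0: w4=0 w6=1 w2=0 w5=1 w3=1 clk=1 w8=0 w7=0
  Δ1: clk:1→0
  (1Δ to stable)
t=8 Δ0: w4=0 w6=1 w2=0 w5=1 w3=1 clk=0 w8=0 w7=0
  Δ1: clk:0→1
  Δ2: w5:1→0
  Δ3: w6:1→0, w7:0→1
  Δ4: w2:0→1, w3:1→0
  Δ5: w7:1→0
  Δ6: w2:1→0
  (6Δ to stable)
t=9 Δ0: w4=0 w6=0 w2=0 w5=0 w3=0 clk=1 w8=0 w7=0
  Δ1: clk:1→0
  (1Δ to stable)
t=10 Δ0: w4=0 w6=0 w2=0 w5=0 w3=0 clk=0 w8=0 w7=0
  Δ1: clk:0→1
  Δ2: w5:0→1
  Δ3: w6:0→1, w7:0→1
  Δ4: w2:0→1, w3:0→1
  Δ5: w7:1→0
  Δ6: w2:1→0
  (6Δ to stable)
t=11 Δ0: w4=0 w6=1 w2=0 w5=1 w3=1 clk=1 w8=0 w7=0
  Δ1: clk:1→0
  (1Δ to stable)
t=12 Δ0: w4=0 w6=1 w2=0 w5=1 w3=1 clk=0 w8=0 w7=0
  Δ1: clk:0→1
  Δ2: w5:1→0
  Δ3: w6:1→0, w7:0→1
  Δ4: w2:0→1, w3:1→0
  Δ5: w7:1→0
  Δ6: w2:1→0
  (6Δ to stable)
t=13 Δ0: w4=0 w6=0 w2=0 w5=0 w3=0 clk=1 w8=0 w7=0
  Δ1: clk:1→0
  (1Δ to stable)
t=14 Δ0: w4=0 w6=0 w2=0 w5=0 w3=0 clk=0 w8=0 w7=0
  Δ1: clk:0→1
  Δ2: w5:0→1
  Δ3: w6:0→1, w7:0→1
  Δ4: w2:0→1, w3:0→1
  Δ5: w7:1→0
  Δ6: w2:1→0
  (6Δ to stable)
t=15 Δ0: w4=0 w6=1 w2=0 w5=1 w3=1 clk=1 w8=0 w7=0
  Δ1: clk:1→0
  (1Δ to stable)
t=16 Δ0: w4=0 w6=1 w2=0 w5=1 w3=1 clk=0 w8=0 w7=0
  Δ1: clk:0→1
  Δ2: w5:1→0
  Δ3: w6:1→0, w7:0→1
  Δ4: w2:0→1, w3:1→0
  Δ5: w7:1→0
  Δ6: w2:1→0
  (6Δ to stable)

no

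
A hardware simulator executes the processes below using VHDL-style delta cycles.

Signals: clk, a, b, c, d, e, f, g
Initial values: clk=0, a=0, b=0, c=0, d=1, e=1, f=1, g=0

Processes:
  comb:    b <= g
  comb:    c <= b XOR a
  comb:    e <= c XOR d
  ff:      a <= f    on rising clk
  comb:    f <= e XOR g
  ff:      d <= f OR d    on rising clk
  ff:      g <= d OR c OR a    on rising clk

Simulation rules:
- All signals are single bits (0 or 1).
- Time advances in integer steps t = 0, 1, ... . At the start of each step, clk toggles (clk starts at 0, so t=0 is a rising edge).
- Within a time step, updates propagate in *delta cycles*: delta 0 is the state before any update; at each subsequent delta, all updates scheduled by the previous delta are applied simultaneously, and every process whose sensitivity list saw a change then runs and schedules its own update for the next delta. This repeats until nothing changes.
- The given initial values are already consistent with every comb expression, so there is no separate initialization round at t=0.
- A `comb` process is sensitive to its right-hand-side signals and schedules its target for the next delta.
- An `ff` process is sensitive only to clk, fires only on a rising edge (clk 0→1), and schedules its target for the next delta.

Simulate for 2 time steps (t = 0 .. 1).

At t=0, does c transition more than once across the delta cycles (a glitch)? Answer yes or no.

[bits: d,a,e,clk,b,f,g,c]
t=0: Δ0=10100100 Δ1=10110100 Δ2=11110110 Δ3=11111011 Δ4=11011010 Δ5=11111110 Δ6=11111010 | 6Δ
t=1: Δ0=11111010 Δ1=11101010 | 1Δ

yes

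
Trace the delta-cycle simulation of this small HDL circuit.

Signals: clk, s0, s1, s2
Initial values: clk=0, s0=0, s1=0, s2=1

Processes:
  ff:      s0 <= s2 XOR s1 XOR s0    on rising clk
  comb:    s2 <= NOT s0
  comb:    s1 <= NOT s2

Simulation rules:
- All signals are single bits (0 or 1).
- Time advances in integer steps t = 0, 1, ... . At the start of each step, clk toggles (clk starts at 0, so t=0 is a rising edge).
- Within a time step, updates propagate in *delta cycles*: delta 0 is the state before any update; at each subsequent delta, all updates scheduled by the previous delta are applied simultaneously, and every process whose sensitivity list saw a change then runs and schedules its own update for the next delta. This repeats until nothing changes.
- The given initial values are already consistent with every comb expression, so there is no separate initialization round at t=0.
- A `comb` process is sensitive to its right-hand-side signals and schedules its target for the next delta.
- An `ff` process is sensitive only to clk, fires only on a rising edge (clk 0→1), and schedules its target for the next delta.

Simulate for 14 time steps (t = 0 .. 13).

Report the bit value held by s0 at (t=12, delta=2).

t=0 Δ0: s1=0 s2=1 s0=0 clk=0
  Δ1: clk:0→1
  Δ2: s0:0→1
  Δ3: s2:1→0
  Δ4: s1:0→1
  (4Δ to stable)
t=1 Δ0: s1=1 s2=0 s0=1 clk=1
  Δ1: clk:1→0
  (1Δ to stable)
t=2 Δ0: s1=1 s2=0 s0=1 clk=0
  Δ1: clk:0→1
  Δ2: s0:1→0
  Δ3: s2:0→1
  Δ4: s1:1→0
  (4Δ to stable)
t=3 Δ0: s1=0 s2=1 s0=0 clk=1
  Δ1: clk:1→0
  (1Δ to stable)
t=4 Δ0: s1=0 s2=1 s0=0 clk=0
  Δ1: clk:0→1
  Δ2: s0:0→1
  Δ3: s2:1→0
  Δ4: s1:0→1
  (4Δ to stable)
t=5 Δ0: s1=1 s2=0 s0=1 clk=1
  Δ1: clk:1→0
  (1Δ to stable)
t=6 Δ0: s1=1 s2=0 s0=1 clk=0
  Δ1: clk:0→1
  Δ2: s0:1→0
  Δ3: s2:0→1
  Δ4: s1:1→0
  (4Δ to stable)
t=7 Δ0: s1=0 s2=1 s0=0 clk=1
  Δ1: clk:1→0
  (1Δ to stable)
t=8 Δ0: s1=0 s2=1 s0=0 clk=0
  Δ1: clk:0→1
  Δ2: s0:0→1
  Δ3: s2:1→0
  Δ4: s1:0→1
  (4Δ to stable)
t=9 Δ0: s1=1 s2=0 s0=1 clk=1
  Δ1: clk:1→0
  (1Δ to stable)
t=10 Δ0: s1=1 s2=0 s0=1 clk=0
  Δ1: clk:0→1
  Δ2: s0:1→0
  Δ3: s2:0→1
  Δ4: s1:1→0
  (4Δ to stable)
t=11 Δ0: s1=0 s2=1 s0=0 clk=1
  Δ1: clk:1→0
  (1Δ to stable)
t=12 Δ0: s1=0 s2=1 s0=0 clk=0
  Δ1: clk:0→1
  Δ2: s0:0→1
  Δ3: s2:1→0
  Δ4: s1:0→1
  (4Δ to stable)
t=13 Δ0: s1=1 s2=0 s0=1 clk=1
  Δ1: clk:1→0
  (1Δ to stable)

1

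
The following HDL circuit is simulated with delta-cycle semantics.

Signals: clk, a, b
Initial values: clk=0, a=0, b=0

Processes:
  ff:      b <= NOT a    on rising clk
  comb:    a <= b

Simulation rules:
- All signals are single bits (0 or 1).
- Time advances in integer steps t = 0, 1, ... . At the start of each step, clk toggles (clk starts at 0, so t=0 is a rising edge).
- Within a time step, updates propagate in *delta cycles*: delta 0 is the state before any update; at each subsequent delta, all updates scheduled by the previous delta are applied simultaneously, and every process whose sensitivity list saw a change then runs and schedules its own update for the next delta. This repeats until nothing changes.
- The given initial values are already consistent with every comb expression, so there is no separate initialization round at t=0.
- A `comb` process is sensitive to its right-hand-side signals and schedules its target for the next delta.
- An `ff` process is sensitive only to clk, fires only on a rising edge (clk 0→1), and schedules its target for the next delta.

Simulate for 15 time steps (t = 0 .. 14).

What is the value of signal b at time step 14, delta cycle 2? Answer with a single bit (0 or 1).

t=0 Δ0: b=0 clk=0 a=0
  Δ1: clk:0→1
  Δ2: b:0→1
  Δ3: a:0→1
  (3Δ to stable)
t=1 Δ0: b=1 clk=1 a=1
  Δ1: clk:1→0
  (1Δ to stable)
t=2 Δ0: b=1 clk=0 a=1
  Δ1: clk:0→1
  Δ2: b:1→0
  Δ3: a:1→0
  (3Δ to stable)
t=3 Δ0: b=0 clk=1 a=0
  Δ1: clk:1→0
  (1Δ to stable)
t=4 Δ0: b=0 clk=0 a=0
  Δ1: clk:0→1
  Δ2: b:0→1
  Δ3: a:0→1
  (3Δ to stable)
t=5 Δ0: b=1 clk=1 a=1
  Δ1: clk:1→0
  (1Δ to stable)
t=6 Δ0: b=1 clk=0 a=1
  Δ1: clk:0→1
  Δ2: b:1→0
  Δ3: a:1→0
  (3Δ to stable)
t=7 Δ0: b=0 clk=1 a=0
  Δ1: clk:1→0
  (1Δ to stable)
t=8 Δ0: b=0 clk=0 a=0
  Δ1: clk:0→1
  Δ2: b:0→1
  Δ3: a:0→1
  (3Δ to stable)
t=9 Δ0: b=1 clk=1 a=1
  Δ1: clk:1→0
  (1Δ to stable)
t=10 Δ0: b=1 clk=0 a=1
  Δ1: clk:0→1
  Δ2: b:1→0
  Δ3: a:1→0
  (3Δ to stable)
t=11 Δ0: b=0 clk=1 a=0
  Δ1: clk:1→0
  (1Δ to stable)
t=12 Δ0: b=0 clk=0 a=0
  Δ1: clk:0→1
  Δ2: b:0→1
  Δ3: a:0→1
  (3Δ to stable)
t=13 Δ0: b=1 clk=1 a=1
  Δ1: clk:1→0
  (1Δ to stable)
t=14 Δ0: b=1 clk=0 a=1
  Δ1: clk:0→1
  Δ2: b:1→0
  Δ3: a:1→0
  (3Δ to stable)

0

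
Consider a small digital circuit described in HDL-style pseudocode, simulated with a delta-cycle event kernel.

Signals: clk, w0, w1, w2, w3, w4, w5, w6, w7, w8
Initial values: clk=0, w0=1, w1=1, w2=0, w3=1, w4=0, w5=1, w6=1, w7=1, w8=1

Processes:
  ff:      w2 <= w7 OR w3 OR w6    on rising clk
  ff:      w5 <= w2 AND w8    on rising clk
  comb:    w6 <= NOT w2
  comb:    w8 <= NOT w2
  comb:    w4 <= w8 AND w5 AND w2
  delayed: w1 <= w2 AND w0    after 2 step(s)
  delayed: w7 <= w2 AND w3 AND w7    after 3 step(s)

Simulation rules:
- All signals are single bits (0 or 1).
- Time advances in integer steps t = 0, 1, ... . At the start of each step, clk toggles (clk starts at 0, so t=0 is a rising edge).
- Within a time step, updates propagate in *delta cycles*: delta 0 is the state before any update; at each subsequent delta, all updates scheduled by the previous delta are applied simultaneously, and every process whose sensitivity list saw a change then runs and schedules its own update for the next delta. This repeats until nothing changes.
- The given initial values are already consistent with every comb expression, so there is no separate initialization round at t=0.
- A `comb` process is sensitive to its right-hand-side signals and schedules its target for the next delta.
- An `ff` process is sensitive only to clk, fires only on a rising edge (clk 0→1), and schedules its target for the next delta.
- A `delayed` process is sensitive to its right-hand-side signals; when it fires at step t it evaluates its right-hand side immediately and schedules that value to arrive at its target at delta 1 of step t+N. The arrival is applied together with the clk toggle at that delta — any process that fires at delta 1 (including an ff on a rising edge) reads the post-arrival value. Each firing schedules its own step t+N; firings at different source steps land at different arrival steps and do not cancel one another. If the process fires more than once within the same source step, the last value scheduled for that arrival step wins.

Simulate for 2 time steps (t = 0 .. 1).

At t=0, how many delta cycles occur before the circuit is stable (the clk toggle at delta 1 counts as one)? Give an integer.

t0.Δ0 w8=1 w7=1 w2=0 w6=1 w0=1 w3=1 clk=0 w5=1 w1=1 w4=0
t0.Δ1 w8=1 w7=1 w2=0 w6=1 w0=1 w3=1 clk=1 w5=1 w1=1 w4=0
t0.Δ2 w8=1 w7=1 w2=1 w6=1 w0=1 w3=1 clk=1 w5=0 w1=1 w4=0
t0.Δ3 w8=0 w7=1 w2=1 w6=0 w0=1 w3=1 clk=1 w5=0 w1=1 w4=0
t1.Δ0 w8=0 w7=1 w2=1 w6=0 w0=1 w3=1 clk=1 w5=0 w1=1 w4=0
t1.Δ1 w8=0 w7=1 w2=1 w6=0 w0=1 w3=1 clk=0 w5=0 w1=1 w4=0

3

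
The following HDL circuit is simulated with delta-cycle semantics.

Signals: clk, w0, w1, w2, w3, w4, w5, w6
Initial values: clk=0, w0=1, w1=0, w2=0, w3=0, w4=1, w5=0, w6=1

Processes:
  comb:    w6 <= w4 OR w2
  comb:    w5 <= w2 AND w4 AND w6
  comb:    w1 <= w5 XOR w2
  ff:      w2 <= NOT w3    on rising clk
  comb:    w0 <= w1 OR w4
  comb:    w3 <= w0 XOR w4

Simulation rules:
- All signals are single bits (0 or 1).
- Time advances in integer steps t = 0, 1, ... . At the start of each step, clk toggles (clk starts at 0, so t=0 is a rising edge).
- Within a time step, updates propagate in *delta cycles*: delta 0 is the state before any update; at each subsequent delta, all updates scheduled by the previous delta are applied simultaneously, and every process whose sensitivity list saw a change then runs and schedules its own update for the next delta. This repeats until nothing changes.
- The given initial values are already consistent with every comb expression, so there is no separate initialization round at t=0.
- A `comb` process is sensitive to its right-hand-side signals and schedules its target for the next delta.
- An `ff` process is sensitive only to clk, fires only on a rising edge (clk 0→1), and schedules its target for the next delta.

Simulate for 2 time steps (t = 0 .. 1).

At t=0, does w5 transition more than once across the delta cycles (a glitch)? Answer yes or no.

no

t=0 Δ0: w2=0 w6=1 w1=0 w3=0 w0=1 clk=0 w5=0 w4=1
  Δ1: clk:0→1
  Δ2: w2:0→1
  Δ3: w1:0→1, w5:0→1
  Δ4: w1:1→0
  (4Δ to stable)
t=1 Δ0: w2=1 w6=1 w1=0 w3=0 w0=1 clk=1 w5=1 w4=1
  Δ1: clk:1→0
  (1Δ to stable)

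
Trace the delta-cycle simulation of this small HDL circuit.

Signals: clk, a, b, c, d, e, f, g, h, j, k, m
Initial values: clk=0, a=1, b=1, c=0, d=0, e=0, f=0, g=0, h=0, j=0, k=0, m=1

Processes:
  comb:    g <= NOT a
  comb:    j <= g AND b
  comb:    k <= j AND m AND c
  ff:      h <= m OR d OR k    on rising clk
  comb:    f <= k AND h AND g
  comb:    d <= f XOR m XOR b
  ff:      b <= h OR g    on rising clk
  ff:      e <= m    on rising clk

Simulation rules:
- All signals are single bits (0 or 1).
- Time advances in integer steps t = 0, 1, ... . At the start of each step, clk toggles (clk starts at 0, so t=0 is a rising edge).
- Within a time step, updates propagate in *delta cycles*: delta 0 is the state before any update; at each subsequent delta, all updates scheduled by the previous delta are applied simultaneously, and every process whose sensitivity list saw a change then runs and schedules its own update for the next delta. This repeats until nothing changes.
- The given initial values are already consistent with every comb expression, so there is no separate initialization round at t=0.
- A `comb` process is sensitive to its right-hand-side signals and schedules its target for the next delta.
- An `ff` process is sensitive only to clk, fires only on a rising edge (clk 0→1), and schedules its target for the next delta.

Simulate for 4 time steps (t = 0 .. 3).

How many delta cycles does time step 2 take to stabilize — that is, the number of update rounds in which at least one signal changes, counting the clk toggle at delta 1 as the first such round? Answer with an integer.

3

t0.Δ0 g=0 j=0 m=1 clk=0 f=0 e=0 a=1 k=0 b=1 h=0 c=0 d=0
t0.Δ1 g=0 j=0 m=1 clk=1 f=0 e=0 a=1 k=0 b=1 h=0 c=0 d=0
t0.Δ2 g=0 j=0 m=1 clk=1 f=0 e=1 a=1 k=0 b=0 h=1 c=0 d=0
t0.Δ3 g=0 j=0 m=1 clk=1 f=0 e=1 a=1 k=0 b=0 h=1 c=0 d=1
t1.Δ0 g=0 j=0 m=1 clk=1 f=0 e=1 a=1 k=0 b=0 h=1 c=0 d=1
t1.Δ1 g=0 j=0 m=1 clk=0 f=0 e=1 a=1 k=0 b=0 h=1 c=0 d=1
t2.Δ0 g=0 j=0 m=1 clk=0 f=0 e=1 a=1 k=0 b=0 h=1 c=0 d=1
t2.Δ1 g=0 j=0 m=1 clk=1 f=0 e=1 a=1 k=0 b=0 h=1 c=0 d=1
t2.Δ2 g=0 j=0 m=1 clk=1 f=0 e=1 a=1 k=0 b=1 h=1 c=0 d=1
t2.Δ3 g=0 j=0 m=1 clk=1 f=0 e=1 a=1 k=0 b=1 h=1 c=0 d=0
t3.Δ0 g=0 j=0 m=1 clk=1 f=0 e=1 a=1 k=0 b=1 h=1 c=0 d=0
t3.Δ1 g=0 j=0 m=1 clk=0 f=0 e=1 a=1 k=0 b=1 h=1 c=0 d=0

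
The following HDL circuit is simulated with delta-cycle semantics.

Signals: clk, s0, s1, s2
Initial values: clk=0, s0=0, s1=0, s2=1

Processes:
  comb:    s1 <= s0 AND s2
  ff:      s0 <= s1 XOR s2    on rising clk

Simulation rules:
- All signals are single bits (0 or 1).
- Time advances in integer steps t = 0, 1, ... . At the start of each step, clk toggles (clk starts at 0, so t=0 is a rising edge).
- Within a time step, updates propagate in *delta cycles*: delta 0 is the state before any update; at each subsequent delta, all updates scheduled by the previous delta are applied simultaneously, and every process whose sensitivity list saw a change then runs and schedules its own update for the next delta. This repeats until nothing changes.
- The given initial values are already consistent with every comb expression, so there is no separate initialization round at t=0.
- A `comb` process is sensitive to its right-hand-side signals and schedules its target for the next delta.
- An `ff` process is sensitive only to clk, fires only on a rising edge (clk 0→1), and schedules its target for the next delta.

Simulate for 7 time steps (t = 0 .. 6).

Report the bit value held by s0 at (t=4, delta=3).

[bits: s0,clk,s1,s2]
t=0: Δ0=0001 Δ1=0101 Δ2=1101 Δ3=1111 | 3Δ
t=1: Δ0=1111 Δ1=1011 | 1Δ
t=2: Δ0=1011 Δ1=1111 Δ2=0111 Δ3=0101 | 3Δ
t=3: Δ0=0101 Δ1=0001 | 1Δ
t=4: Δ0=0001 Δ1=0101 Δ2=1101 Δ3=1111 | 3Δ
t=5: Δ0=1111 Δ1=1011 | 1Δ
t=6: Δ0=1011 Δ1=1111 Δ2=0111 Δ3=0101 | 3Δ

1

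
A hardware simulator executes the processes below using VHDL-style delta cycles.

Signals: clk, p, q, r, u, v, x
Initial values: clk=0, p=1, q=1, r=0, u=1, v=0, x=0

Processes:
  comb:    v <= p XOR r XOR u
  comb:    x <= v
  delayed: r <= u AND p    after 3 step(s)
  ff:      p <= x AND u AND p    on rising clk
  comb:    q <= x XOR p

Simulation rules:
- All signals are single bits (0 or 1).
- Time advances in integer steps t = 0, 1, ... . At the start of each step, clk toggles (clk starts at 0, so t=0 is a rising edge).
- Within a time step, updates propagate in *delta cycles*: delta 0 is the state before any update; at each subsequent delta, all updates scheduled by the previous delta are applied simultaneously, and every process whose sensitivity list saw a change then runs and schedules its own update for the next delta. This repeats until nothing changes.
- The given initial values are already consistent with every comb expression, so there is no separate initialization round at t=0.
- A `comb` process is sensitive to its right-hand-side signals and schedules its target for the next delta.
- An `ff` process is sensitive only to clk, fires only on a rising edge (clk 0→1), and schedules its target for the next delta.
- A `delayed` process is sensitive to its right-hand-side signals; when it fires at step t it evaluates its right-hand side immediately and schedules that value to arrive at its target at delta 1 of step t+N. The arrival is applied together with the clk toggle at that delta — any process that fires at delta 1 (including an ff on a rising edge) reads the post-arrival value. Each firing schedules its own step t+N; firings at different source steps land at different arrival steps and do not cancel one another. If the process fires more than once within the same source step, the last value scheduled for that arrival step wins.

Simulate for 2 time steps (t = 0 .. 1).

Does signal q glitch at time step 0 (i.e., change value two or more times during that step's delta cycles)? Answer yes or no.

yes

t=0 Δ0: p=1 clk=0 q=1 x=0 u=1 v=0 r=0
  Δ1: clk:0→1
  Δ2: p:1→0
  Δ3: q:1→0, v:0→1
  Δ4: x:0→1
  Δ5: q:0→1
  (5Δ to stable)
t=1 Δ0: p=0 clk=1 q=1 x=1 u=1 v=1 r=0
  Δ1: clk:1→0
  (1Δ to stable)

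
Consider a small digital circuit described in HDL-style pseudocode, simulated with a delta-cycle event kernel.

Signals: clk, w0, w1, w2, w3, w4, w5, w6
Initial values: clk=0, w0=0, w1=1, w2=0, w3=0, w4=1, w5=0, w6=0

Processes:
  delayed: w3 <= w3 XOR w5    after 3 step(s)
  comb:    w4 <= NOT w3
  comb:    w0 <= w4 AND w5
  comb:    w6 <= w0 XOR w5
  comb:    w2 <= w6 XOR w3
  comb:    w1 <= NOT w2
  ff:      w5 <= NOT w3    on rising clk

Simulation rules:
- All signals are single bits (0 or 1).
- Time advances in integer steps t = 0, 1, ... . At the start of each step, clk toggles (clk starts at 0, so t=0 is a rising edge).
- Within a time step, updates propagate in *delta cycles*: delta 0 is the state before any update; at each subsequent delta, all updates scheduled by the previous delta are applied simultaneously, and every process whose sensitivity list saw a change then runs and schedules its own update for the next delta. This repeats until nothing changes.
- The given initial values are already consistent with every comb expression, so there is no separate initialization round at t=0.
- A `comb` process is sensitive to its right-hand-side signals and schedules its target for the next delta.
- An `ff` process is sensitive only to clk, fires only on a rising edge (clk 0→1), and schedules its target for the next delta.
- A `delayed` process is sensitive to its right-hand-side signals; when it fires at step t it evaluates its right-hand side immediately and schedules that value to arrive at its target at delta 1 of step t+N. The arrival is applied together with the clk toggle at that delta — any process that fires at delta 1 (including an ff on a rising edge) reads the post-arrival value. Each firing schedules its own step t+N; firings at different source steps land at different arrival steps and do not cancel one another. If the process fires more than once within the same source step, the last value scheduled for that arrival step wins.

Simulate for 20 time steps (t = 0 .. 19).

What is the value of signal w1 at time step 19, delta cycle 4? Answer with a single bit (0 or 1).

0

t=0 Δ0: w2=0 w5=0 w6=0 w4=1 w0=0 w1=1 w3=0 clk=0
  Δ1: clk:0→1
  Δ2: w5:0→1
  Δ3: w6:0→1, w0:0→1
  Δ4: w2:0→1, w6:1→0
  Δ5: w2:1→0, w1:1→0
  Δ6: w1:0→1
  (6Δ to stable)
t=1 Δ0: w2=0 w5=1 w6=0 w4=1 w0=1 w1=1 w3=0 clk=1
  Δ1: clk:1→0
  (1Δ to stable)
t=2 Δ0: w2=0 w5=1 w6=0 w4=1 w0=1 w1=1 w3=0 clk=0
  Δ1: clk:0→1
  (1Δ to stable)
t=3 Δ0: w2=0 w5=1 w6=0 w4=1 w0=1 w1=1 w3=0 clk=1
  Δ1: w3:0→1, clk:1→0
  Δ2: w2:0→1, w4:1→0
  Δ3: w0:1→0, w1:1→0
  Δ4: w6:0→1
  Δ5: w2:1→0
  Δ6: w1:0→1
  (6Δ to stable)
t=4 Δ0: w2=0 w5=1 w6=1 w4=0 w0=0 w1=1 w3=1 clk=0
  Δ1: clk:0→1
  Δ2: w5:1→0
  Δ3: w6:1→0
  Δ4: w2:0→1
  Δ5: w1:1→0
  (5Δ to stable)
t=5 Δ0: w2=1 w5=0 w6=0 w4=0 w0=0 w1=0 w3=1 clk=1
  Δ1: clk:1→0
  (1Δ to stable)
t=6 Δ0: w2=1 w5=0 w6=0 w4=0 w0=0 w1=0 w3=1 clk=0
  Δ1: w3:1→0, clk:0→1
  Δ2: w2:1→0, w5:0→1, w4:0→1
  Δ3: w6:0→1, w0:0→1, w1:0→1
  Δ4: w2:0→1, w6:1→0
  Δ5: w2:1→0, w1:1→0
  Δ6: w1:0→1
  (6Δ to stable)
t=7 Δ0: w2=0 w5=1 w6=0 w4=1 w0=1 w1=1 w3=0 clk=1
  Δ1: w3:0→1, clk:1→0
  Δ2: w2:0→1, w4:1→0
  Δ3: w0:1→0, w1:1→0
  Δ4: w6:0→1
  Δ5: w2:1→0
  Δ6: w1:0→1
  (6Δ to stable)
t=8 Δ0: w2=0 w5=1 w6=1 w4=0 w0=0 w1=1 w3=1 clk=0
  Δ1: clk:0→1
  Δ2: w5:1→0
  Δ3: w6:1→0
  Δ4: w2:0→1
  Δ5: w1:1→0
  (5Δ to stable)
t=9 Δ0: w2=1 w5=0 w6=0 w4=0 w0=0 w1=0 w3=1 clk=1
  Δ1: clk:1→0
  (1Δ to stable)
t=10 Δ0: w2=1 w5=0 w6=0 w4=0 w0=0 w1=0 w3=1 clk=0
  Δ1: w3:1→0, clk:0→1
  Δ2: w2:1→0, w5:0→1, w4:0→1
  Δ3: w6:0→1, w0:0→1, w1:0→1
  Δ4: w2:0→1, w6:1→0
  Δ5: w2:1→0, w1:1→0
  Δ6: w1:0→1
  (6Δ to stable)
t=11 Δ0: w2=0 w5=1 w6=0 w4=1 w0=1 w1=1 w3=0 clk=1
  Δ1: w3:0→1, clk:1→0
  Δ2: w2:0→1, w4:1→0
  Δ3: w0:1→0, w1:1→0
  Δ4: w6:0→1
  Δ5: w2:1→0
  Δ6: w1:0→1
  (6Δ to stable)
t=12 Δ0: w2=0 w5=1 w6=1 w4=0 w0=0 w1=1 w3=1 clk=0
  Δ1: clk:0→1
  Δ2: w5:1→0
  Δ3: w6:1→0
  Δ4: w2:0→1
  Δ5: w1:1→0
  (5Δ to stable)
t=13 Δ0: w2=1 w5=0 w6=0 w4=0 w0=0 w1=0 w3=1 clk=1
  Δ1: clk:1→0
  (1Δ to stable)
t=14 Δ0: w2=1 w5=0 w6=0 w4=0 w0=0 w1=0 w3=1 clk=0
  Δ1: w3:1→0, clk:0→1
  Δ2: w2:1→0, w5:0→1, w4:0→1
  Δ3: w6:0→1, w0:0→1, w1:0→1
  Δ4: w2:0→1, w6:1→0
  Δ5: w2:1→0, w1:1→0
  Δ6: w1:0→1
  (6Δ to stable)
t=15 Δ0: w2=0 w5=1 w6=0 w4=1 w0=1 w1=1 w3=0 clk=1
  Δ1: w3:0→1, clk:1→0
  Δ2: w2:0→1, w4:1→0
  Δ3: w0:1→0, w1:1→0
  Δ4: w6:0→1
  Δ5: w2:1→0
  Δ6: w1:0→1
  (6Δ to stable)
t=16 Δ0: w2=0 w5=1 w6=1 w4=0 w0=0 w1=1 w3=1 clk=0
  Δ1: clk:0→1
  Δ2: w5:1→0
  Δ3: w6:1→0
  Δ4: w2:0→1
  Δ5: w1:1→0
  (5Δ to stable)
t=17 Δ0: w2=1 w5=0 w6=0 w4=0 w0=0 w1=0 w3=1 clk=1
  Δ1: clk:1→0
  (1Δ to stable)
t=18 Δ0: w2=1 w5=0 w6=0 w4=0 w0=0 w1=0 w3=1 clk=0
  Δ1: w3:1→0, clk:0→1
  Δ2: w2:1→0, w5:0→1, w4:0→1
  Δ3: w6:0→1, w0:0→1, w1:0→1
  Δ4: w2:0→1, w6:1→0
  Δ5: w2:1→0, w1:1→0
  Δ6: w1:0→1
  (6Δ to stable)
t=19 Δ0: w2=0 w5=1 w6=0 w4=1 w0=1 w1=1 w3=0 clk=1
  Δ1: w3:0→1, clk:1→0
  Δ2: w2:0→1, w4:1→0
  Δ3: w0:1→0, w1:1→0
  Δ4: w6:0→1
  Δ5: w2:1→0
  Δ6: w1:0→1
  (6Δ to stable)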